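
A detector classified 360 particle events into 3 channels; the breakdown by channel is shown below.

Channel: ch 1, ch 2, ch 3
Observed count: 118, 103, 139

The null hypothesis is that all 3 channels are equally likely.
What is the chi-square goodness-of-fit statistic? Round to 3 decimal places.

Expected count for each of the 3 categories: 360/3 = 120.
cat         O        E   (O−E)²/E
ch 1      118      120     0.0333
ch 2      103      120     2.4083
ch 3      139      120     3.0083
Sum = 5.450

5.450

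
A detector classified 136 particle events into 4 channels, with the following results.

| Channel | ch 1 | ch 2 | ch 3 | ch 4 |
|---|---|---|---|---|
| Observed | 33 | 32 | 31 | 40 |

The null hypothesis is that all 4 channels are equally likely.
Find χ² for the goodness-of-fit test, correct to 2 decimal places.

1.47

Expected count for each of the 4 categories: 136/4 = 34.
ch 1: (33 − 34)²/34 = 1/34 = 0.029
ch 2: (32 − 34)²/34 = 4/34 = 0.118
ch 3: (31 − 34)²/34 = 9/34 = 0.265
ch 4: (40 − 34)²/34 = 36/34 = 1.059
Sum = 1.47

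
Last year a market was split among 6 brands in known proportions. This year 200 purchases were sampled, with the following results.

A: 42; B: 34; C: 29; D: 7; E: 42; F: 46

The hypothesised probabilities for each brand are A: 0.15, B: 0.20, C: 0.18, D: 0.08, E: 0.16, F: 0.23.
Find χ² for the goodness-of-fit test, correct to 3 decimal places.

Expected counts E_i = n·p_i: 200×0.15 = 30, 200×0.20 = 40, 200×0.18 = 36, 200×0.08 = 16, 200×0.16 = 32, 200×0.23 = 46.
cat         O        E   (O−E)²/E
A          42       30     4.8000
B          34       40     0.9000
C          29       36     1.3611
D           7       16     5.0625
E          42       32     3.1250
F          46       46     0.0000
Sum = 15.249

15.249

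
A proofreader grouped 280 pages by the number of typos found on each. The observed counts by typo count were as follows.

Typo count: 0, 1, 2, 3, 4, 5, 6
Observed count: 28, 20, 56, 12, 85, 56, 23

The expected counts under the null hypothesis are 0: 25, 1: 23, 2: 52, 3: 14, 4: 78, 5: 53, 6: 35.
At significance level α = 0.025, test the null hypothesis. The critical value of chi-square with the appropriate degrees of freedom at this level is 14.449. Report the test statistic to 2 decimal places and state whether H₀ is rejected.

0: (28 − 25)²/25 = 9/25 = 0.360
1: (20 − 23)²/23 = 9/23 = 0.391
2: (56 − 52)²/52 = 16/52 = 0.308
3: (12 − 14)²/14 = 4/14 = 0.286
4: (85 − 78)²/78 = 49/78 = 0.628
5: (56 − 53)²/53 = 9/53 = 0.170
6: (23 − 35)²/35 = 144/35 = 4.114
Sum = 6.26
df = 6. Since 6.26 < 14.449, we do not reject H₀.

6.26; do not reject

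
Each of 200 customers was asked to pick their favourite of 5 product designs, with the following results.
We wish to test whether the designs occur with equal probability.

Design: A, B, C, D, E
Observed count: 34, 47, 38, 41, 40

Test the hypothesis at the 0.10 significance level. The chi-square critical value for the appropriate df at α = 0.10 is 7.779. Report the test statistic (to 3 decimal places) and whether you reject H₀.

2.250; do not reject

Expected count for each of the 5 categories: 200/5 = 40.
χ² = (34−40)²/40 + (47−40)²/40 + (38−40)²/40 + (41−40)²/40 + (40−40)²/40
   = 0.9000 + 1.2250 + 0.1000 + 0.0250 + 0.0000
Sum = 2.250
df = 4. Since 2.250 < 7.779, we do not reject H₀.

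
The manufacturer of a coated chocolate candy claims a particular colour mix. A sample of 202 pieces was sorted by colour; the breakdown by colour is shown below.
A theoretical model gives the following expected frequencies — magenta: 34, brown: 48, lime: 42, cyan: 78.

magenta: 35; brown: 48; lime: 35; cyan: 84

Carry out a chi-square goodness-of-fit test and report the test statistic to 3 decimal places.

χ² = (35−34)²/34 + (48−48)²/48 + (35−42)²/42 + (84−78)²/78
   = 0.0294 + 0.0000 + 1.1667 + 0.4615
Sum = 1.658

1.658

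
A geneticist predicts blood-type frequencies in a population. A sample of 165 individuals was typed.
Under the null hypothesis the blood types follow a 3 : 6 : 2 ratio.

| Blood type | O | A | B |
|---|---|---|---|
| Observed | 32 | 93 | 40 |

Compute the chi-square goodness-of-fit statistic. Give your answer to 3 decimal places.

7.189

Ratio total = 11. Expected counts: 165×3/11 = 45, 165×6/11 = 90, 165×2/11 = 30.
χ² = (32−45)²/45 + (93−90)²/90 + (40−30)²/30
   = 3.7556 + 0.1000 + 3.3333
Sum = 7.189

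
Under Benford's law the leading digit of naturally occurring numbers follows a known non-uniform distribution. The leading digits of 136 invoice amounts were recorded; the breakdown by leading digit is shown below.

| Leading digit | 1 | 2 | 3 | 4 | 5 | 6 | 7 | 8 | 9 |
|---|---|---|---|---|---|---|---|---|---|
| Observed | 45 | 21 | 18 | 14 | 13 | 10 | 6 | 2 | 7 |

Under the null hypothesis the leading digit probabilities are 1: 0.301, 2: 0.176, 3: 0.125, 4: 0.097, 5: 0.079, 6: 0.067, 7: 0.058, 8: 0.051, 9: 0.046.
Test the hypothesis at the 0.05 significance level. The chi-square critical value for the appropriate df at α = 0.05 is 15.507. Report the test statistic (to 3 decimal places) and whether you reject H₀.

5.485; do not reject

Expected counts E_i = n·p_i: 136×0.301 = 40.936, 136×0.176 = 23.936, 136×0.125 = 17, 136×0.097 = 13.192, 136×0.079 = 10.744, 136×0.067 = 9.112, 136×0.058 = 7.888, 136×0.051 = 6.936, 136×0.046 = 6.256.
1: (45 − 40.936)²/40.936 = 16.516096/40.936 = 0.4035
2: (21 − 23.936)²/23.936 = 8.620096/23.936 = 0.3601
3: (18 − 17)²/17 = 1/17 = 0.0588
4: (14 − 13.192)²/13.192 = 0.652864/13.192 = 0.0495
5: (13 − 10.744)²/10.744 = 5.089536/10.744 = 0.4737
6: (10 − 9.112)²/9.112 = 0.788544/9.112 = 0.0865
7: (6 − 7.888)²/7.888 = 3.564544/7.888 = 0.4519
8: (2 − 6.936)²/6.936 = 24.364096/6.936 = 3.5127
9: (7 − 6.256)²/6.256 = 0.553536/6.256 = 0.0885
Sum = 5.485
df = 8. Since 5.485 < 15.507, we do not reject H₀.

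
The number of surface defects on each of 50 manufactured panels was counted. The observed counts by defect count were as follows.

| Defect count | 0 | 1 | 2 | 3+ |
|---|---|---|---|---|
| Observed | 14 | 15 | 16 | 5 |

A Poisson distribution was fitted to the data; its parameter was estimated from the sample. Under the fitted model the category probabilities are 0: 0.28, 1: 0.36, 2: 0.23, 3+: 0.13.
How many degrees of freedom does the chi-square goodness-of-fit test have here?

There are k = 4 categories and 1 parameter estimated from the data, so df = 4 − 1 − 1 = 2.

2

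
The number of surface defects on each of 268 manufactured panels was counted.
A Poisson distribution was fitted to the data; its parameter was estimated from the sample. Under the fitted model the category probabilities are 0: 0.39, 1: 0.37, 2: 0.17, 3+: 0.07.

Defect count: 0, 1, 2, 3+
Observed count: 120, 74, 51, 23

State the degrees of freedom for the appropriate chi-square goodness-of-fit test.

2

There are k = 4 categories and 1 parameter estimated from the data, so df = 4 − 1 − 1 = 2.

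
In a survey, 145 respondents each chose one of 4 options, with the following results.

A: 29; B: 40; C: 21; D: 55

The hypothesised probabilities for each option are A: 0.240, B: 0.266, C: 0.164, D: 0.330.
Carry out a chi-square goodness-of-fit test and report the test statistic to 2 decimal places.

Expected counts E_i = n·p_i: 145×0.240 = 34.8, 145×0.266 = 38.57, 145×0.164 = 23.78, 145×0.330 = 47.85.
χ² = (29−34.8)²/34.8 + (40−38.57)²/38.57 + (21−23.78)²/23.78 + (55−47.85)²/47.85
   = 0.967 + 0.053 + 0.325 + 1.068
Sum = 2.41

2.41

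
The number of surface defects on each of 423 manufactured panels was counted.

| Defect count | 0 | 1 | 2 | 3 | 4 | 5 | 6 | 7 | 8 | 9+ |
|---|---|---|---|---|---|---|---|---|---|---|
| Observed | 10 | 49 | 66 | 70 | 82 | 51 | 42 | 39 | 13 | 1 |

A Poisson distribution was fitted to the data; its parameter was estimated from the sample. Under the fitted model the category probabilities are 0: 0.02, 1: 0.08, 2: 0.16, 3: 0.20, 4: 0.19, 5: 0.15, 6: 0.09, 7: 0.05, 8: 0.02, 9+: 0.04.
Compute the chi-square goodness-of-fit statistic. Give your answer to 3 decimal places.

Expected counts E_i = n·p_i: 423×0.02 = 8.46, 423×0.08 = 33.84, 423×0.16 = 67.68, 423×0.20 = 84.6, 423×0.19 = 80.37, 423×0.15 = 63.45, 423×0.09 = 38.07, 423×0.05 = 21.15, 423×0.02 = 8.46, 423×0.04 = 16.92.
χ² = (10−8.46)²/8.46 + (49−33.84)²/33.84 + (66−67.68)²/67.68 + (70−84.6)²/84.6 + (82−80.37)²/80.37 + (51−63.45)²/63.45 + (42−38.07)²/38.07 + (39−21.15)²/21.15 + (13−8.46)²/8.46 + (1−16.92)²/16.92
   = 0.2803 + 6.7915 + 0.0417 + 2.5196 + 0.0331 + 2.4429 + 0.4057 + 15.0649 + 2.4364 + 14.9791
Sum = 44.995

44.995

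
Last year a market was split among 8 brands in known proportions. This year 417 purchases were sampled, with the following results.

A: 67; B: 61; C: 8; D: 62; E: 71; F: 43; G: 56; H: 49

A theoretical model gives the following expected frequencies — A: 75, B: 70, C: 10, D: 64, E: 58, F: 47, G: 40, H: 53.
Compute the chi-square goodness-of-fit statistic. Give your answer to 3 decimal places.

cat         O        E   (O−E)²/E
A          67       75     0.8533
B          61       70     1.1571
C           8       10     0.4000
D          62       64     0.0625
E          71       58     2.9138
F          43       47     0.3404
G          56       40     6.4000
H          49       53     0.3019
Sum = 12.429

12.429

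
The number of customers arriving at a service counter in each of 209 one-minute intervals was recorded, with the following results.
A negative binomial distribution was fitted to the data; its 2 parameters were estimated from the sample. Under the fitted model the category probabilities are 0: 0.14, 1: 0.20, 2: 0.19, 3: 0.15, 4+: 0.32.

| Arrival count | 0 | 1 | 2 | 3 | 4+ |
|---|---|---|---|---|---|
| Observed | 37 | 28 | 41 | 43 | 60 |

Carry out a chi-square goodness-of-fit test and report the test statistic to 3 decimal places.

Expected counts E_i = n·p_i: 209×0.14 = 29.26, 209×0.20 = 41.8, 209×0.19 = 39.71, 209×0.15 = 31.35, 209×0.32 = 66.88.
0: (37 − 29.26)²/29.26 = 59.9076/29.26 = 2.0474
1: (28 − 41.8)²/41.8 = 190.44/41.8 = 4.5560
2: (41 − 39.71)²/39.71 = 1.6641/39.71 = 0.0419
3: (43 − 31.35)²/31.35 = 135.7225/31.35 = 4.3293
4+: (60 − 66.88)²/66.88 = 47.3344/66.88 = 0.7078
Sum = 11.682

11.682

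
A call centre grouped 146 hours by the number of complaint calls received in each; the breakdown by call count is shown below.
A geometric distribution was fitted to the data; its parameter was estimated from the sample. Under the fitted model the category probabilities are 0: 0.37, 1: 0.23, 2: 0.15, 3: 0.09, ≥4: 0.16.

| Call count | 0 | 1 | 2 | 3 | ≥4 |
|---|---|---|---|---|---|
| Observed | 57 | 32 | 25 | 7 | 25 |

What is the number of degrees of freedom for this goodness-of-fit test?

3

There are k = 5 categories and 1 parameter estimated from the data, so df = 5 − 1 − 1 = 3.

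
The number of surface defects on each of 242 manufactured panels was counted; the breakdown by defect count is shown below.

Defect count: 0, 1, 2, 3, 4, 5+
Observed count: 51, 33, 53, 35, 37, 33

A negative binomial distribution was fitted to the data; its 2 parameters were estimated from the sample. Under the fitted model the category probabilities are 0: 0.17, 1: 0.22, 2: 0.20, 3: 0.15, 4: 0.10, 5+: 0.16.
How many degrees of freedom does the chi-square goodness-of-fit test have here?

3

There are k = 6 categories and 2 parameters estimated from the data, so df = 6 − 1 − 2 = 3.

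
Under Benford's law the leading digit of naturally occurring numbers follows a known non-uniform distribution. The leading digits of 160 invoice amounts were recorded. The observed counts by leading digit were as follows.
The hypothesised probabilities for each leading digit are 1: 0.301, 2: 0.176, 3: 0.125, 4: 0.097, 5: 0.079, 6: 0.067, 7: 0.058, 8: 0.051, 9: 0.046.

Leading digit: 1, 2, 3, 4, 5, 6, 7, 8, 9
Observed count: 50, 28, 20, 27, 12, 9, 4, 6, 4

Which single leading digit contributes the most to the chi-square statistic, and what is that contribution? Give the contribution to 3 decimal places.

4, 8.492

Expected counts E_i = n·p_i: 160×0.301 = 48.16, 160×0.176 = 28.16, 160×0.125 = 20, 160×0.097 = 15.52, 160×0.079 = 12.64, 160×0.067 = 10.72, 160×0.058 = 9.28, 160×0.051 = 8.16, 160×0.046 = 7.36.
1: (50 − 48.16)²/48.16 = 3.3856/48.16 = 0.0703
2: (28 − 28.16)²/28.16 = 0.0256/28.16 = 0.0009
3: (20 − 20)²/20 = 0/20 = 0.0000
4: (27 − 15.52)²/15.52 = 131.7904/15.52 = 8.4916
5: (12 − 12.64)²/12.64 = 0.4096/12.64 = 0.0324
6: (9 − 10.72)²/10.72 = 2.9584/10.72 = 0.2760
7: (4 − 9.28)²/9.28 = 27.8784/9.28 = 3.0041
8: (6 − 8.16)²/8.16 = 4.6656/8.16 = 0.5718
9: (4 − 7.36)²/7.36 = 11.2896/7.36 = 1.5339
The largest term is for 4: 8.492.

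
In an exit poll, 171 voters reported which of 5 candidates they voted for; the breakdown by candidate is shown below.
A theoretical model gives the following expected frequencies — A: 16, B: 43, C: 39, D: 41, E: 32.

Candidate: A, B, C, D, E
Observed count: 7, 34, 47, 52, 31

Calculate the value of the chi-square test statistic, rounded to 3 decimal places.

A: (7 − 16)²/16 = 81/16 = 5.0625
B: (34 − 43)²/43 = 81/43 = 1.8837
C: (47 − 39)²/39 = 64/39 = 1.6410
D: (52 − 41)²/41 = 121/41 = 2.9512
E: (31 − 32)²/32 = 1/32 = 0.0313
Sum = 11.570

11.570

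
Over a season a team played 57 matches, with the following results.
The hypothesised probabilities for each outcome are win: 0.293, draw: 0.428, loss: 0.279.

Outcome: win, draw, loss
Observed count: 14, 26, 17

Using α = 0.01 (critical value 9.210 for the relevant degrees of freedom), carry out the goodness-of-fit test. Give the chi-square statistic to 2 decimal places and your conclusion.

0.62; do not reject

Expected counts E_i = n·p_i: 57×0.293 = 16.701, 57×0.428 = 24.396, 57×0.279 = 15.903.
win: (14 − 16.701)²/16.701 = 7.295401/16.701 = 0.437
draw: (26 − 24.396)²/24.396 = 2.572816/24.396 = 0.105
loss: (17 − 15.903)²/15.903 = 1.203409/15.903 = 0.076
Sum = 0.62
df = 2. Since 0.62 < 9.210, we do not reject H₀.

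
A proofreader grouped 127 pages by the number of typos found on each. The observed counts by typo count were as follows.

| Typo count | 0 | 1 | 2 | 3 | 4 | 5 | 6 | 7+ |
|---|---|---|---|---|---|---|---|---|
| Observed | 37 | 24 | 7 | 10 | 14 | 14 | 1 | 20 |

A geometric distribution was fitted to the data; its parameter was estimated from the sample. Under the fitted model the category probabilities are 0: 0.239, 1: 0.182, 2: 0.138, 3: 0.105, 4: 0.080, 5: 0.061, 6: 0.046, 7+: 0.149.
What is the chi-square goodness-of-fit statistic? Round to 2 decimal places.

19.22

Expected counts E_i = n·p_i: 127×0.239 = 30.353, 127×0.182 = 23.114, 127×0.138 = 17.526, 127×0.105 = 13.335, 127×0.080 = 10.16, 127×0.061 = 7.747, 127×0.046 = 5.842, 127×0.149 = 18.923.
χ² = (37−30.353)²/30.353 + (24−23.114)²/23.114 + (7−17.526)²/17.526 + (10−13.335)²/13.335 + (14−10.16)²/10.16 + (14−7.747)²/7.747 + (1−5.842)²/5.842 + (20−18.923)²/18.923
   = 1.456 + 0.034 + 6.322 + 0.834 + 1.451 + 5.047 + 4.013 + 0.061
Sum = 19.22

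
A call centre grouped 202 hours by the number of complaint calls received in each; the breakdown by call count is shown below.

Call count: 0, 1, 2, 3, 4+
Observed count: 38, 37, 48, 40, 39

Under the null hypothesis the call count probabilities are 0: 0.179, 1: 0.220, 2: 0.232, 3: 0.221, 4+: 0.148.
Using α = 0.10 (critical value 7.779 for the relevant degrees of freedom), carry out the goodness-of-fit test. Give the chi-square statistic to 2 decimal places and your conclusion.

4.62; do not reject

Expected counts E_i = n·p_i: 202×0.179 = 36.158, 202×0.220 = 44.44, 202×0.232 = 46.864, 202×0.221 = 44.642, 202×0.148 = 29.896.
cat         O        E   (O−E)²/E
0          38   36.158      0.094
1          37    44.44      1.246
2          48   46.864      0.028
3          40   44.642      0.483
4+         39   29.896      2.772
Sum = 4.62
df = 4. Since 4.62 < 7.779, we do not reject H₀.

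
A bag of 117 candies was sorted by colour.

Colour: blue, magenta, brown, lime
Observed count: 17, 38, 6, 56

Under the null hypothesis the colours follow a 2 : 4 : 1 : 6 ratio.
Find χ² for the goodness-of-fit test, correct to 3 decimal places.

1.241

Ratio total = 13. Expected counts: 117×2/13 = 18, 117×4/13 = 36, 117×1/13 = 9, 117×6/13 = 54.
blue: (17 − 18)²/18 = 1/18 = 0.0556
magenta: (38 − 36)²/36 = 4/36 = 0.1111
brown: (6 − 9)²/9 = 9/9 = 1.0000
lime: (56 − 54)²/54 = 4/54 = 0.0741
Sum = 1.241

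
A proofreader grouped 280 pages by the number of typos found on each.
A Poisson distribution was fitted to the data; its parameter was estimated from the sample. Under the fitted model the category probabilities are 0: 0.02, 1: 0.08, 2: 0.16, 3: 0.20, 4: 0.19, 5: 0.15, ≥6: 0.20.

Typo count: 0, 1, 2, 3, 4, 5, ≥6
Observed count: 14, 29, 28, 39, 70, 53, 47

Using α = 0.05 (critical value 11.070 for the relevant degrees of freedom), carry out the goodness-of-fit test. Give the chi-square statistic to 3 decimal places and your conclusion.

35.638; reject

Expected counts E_i = n·p_i: 280×0.02 = 5.6, 280×0.08 = 22.4, 280×0.16 = 44.8, 280×0.20 = 56, 280×0.19 = 53.2, 280×0.15 = 42, 280×0.20 = 56.
χ² = (14−5.6)²/5.6 + (29−22.4)²/22.4 + (28−44.8)²/44.8 + (39−56)²/56 + (70−53.2)²/53.2 + (53−42)²/42 + (47−56)²/56
   = 12.6000 + 1.9446 + 6.3000 + 5.1607 + 5.3053 + 2.8810 + 1.4464
Sum = 35.638
df = 5. Since 35.638 > 11.070, we reject H₀.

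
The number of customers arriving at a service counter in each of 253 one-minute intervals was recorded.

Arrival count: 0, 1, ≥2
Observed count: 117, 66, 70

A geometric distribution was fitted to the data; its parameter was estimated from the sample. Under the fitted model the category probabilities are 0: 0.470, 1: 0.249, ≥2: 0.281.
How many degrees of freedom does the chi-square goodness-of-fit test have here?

1

There are k = 3 categories and 1 parameter estimated from the data, so df = 3 − 1 − 1 = 1.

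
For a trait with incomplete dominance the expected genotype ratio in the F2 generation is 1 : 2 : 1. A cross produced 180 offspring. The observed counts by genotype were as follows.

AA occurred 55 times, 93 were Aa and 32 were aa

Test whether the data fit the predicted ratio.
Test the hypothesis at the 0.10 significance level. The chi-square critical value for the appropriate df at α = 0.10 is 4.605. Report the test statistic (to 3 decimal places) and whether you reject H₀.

Ratio total = 4. Expected counts: 180×1/4 = 45, 180×2/4 = 90, 180×1/4 = 45.
cat         O        E   (O−E)²/E
AA         55       45     2.2222
Aa         93       90     0.1000
aa         32       45     3.7556
Sum = 6.078
df = 2. Since 6.078 > 4.605, we reject H₀.

6.078; reject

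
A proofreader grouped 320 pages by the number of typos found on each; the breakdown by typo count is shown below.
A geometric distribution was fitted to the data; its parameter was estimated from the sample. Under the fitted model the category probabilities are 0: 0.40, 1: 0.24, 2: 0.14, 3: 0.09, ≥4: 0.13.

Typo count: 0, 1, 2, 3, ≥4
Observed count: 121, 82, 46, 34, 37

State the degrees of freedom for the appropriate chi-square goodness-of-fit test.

3

There are k = 5 categories and 1 parameter estimated from the data, so df = 5 − 1 − 1 = 3.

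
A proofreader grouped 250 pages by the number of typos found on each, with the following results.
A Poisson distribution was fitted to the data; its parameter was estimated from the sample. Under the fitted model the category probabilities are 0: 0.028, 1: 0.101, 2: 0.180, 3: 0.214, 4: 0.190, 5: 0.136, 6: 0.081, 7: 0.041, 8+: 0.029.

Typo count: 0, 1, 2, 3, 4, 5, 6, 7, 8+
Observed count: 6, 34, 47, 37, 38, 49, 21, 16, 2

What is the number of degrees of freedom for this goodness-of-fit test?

7

There are k = 9 categories and 1 parameter estimated from the data, so df = 9 − 1 − 1 = 7.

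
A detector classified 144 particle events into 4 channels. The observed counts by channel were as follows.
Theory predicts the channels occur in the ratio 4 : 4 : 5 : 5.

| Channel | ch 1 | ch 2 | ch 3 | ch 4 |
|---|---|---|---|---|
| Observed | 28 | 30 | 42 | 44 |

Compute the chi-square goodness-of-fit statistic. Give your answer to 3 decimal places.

1.125

Ratio total = 18. Expected counts: 144×4/18 = 32, 144×4/18 = 32, 144×5/18 = 40, 144×5/18 = 40.
ch 1: (28 − 32)²/32 = 16/32 = 0.5000
ch 2: (30 − 32)²/32 = 4/32 = 0.1250
ch 3: (42 − 40)²/40 = 4/40 = 0.1000
ch 4: (44 − 40)²/40 = 16/40 = 0.4000
Sum = 1.125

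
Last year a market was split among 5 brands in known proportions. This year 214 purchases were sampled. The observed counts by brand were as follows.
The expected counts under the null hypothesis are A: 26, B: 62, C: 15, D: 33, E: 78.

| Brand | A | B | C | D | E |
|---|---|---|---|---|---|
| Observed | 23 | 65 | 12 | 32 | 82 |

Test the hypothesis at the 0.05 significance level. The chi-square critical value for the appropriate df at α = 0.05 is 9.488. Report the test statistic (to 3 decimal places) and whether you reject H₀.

1.327; do not reject

A: (23 − 26)²/26 = 9/26 = 0.3462
B: (65 − 62)²/62 = 9/62 = 0.1452
C: (12 − 15)²/15 = 9/15 = 0.6000
D: (32 − 33)²/33 = 1/33 = 0.0303
E: (82 − 78)²/78 = 16/78 = 0.2051
Sum = 1.327
df = 4. Since 1.327 < 9.488, we do not reject H₀.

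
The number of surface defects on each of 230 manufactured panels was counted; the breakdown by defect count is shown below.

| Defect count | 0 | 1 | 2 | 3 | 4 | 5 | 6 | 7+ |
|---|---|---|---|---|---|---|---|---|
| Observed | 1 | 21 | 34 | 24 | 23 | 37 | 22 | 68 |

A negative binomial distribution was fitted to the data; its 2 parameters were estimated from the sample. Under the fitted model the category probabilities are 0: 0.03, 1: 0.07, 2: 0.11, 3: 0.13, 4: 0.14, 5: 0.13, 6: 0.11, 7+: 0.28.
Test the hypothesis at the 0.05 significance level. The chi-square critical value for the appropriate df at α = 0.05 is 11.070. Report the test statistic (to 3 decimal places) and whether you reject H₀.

15.638; reject

Expected counts E_i = n·p_i: 230×0.03 = 6.9, 230×0.07 = 16.1, 230×0.11 = 25.3, 230×0.13 = 29.9, 230×0.14 = 32.2, 230×0.13 = 29.9, 230×0.11 = 25.3, 230×0.28 = 64.4.
cat         O        E   (O−E)²/E
0           1      6.9     5.0449
1          21     16.1     1.4913
2          34     25.3     2.9917
3          24     29.9     1.1642
4          23     32.2     2.6286
5          37     29.9     1.6860
6          22     25.3     0.4304
7+         68     64.4     0.2012
Sum = 15.638
df = 5. Since 15.638 > 11.070, we reject H₀.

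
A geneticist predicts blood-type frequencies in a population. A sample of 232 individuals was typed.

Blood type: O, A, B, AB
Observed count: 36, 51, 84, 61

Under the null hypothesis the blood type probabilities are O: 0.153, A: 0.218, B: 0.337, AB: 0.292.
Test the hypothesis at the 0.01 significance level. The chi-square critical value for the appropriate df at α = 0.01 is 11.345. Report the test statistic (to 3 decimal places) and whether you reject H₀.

Expected counts E_i = n·p_i: 232×0.153 = 35.496, 232×0.218 = 50.576, 232×0.337 = 78.184, 232×0.292 = 67.744.
O: (36 − 35.496)²/35.496 = 0.254016/35.496 = 0.0072
A: (51 − 50.576)²/50.576 = 0.179776/50.576 = 0.0036
B: (84 − 78.184)²/78.184 = 33.825856/78.184 = 0.4326
AB: (61 − 67.744)²/67.744 = 45.481536/67.744 = 0.6714
Sum = 1.115
df = 3. Since 1.115 < 11.345, we do not reject H₀.

1.115; do not reject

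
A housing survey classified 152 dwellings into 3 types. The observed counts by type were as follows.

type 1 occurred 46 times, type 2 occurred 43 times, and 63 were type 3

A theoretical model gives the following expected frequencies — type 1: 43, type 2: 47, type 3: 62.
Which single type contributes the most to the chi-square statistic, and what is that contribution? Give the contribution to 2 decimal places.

χ² = (46−43)²/43 + (43−47)²/47 + (63−62)²/62
   = 0.209 + 0.340 + 0.016
The largest term is for type 2: 0.34.

type 2, 0.34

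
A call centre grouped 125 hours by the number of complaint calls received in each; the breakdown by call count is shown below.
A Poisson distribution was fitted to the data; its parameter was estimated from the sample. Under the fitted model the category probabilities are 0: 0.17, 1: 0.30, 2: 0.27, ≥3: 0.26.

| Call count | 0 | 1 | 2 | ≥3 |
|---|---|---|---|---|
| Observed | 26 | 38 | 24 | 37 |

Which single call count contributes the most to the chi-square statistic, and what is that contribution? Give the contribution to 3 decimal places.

Expected counts E_i = n·p_i: 125×0.17 = 21.25, 125×0.30 = 37.5, 125×0.27 = 33.75, 125×0.26 = 32.5.
χ² = (26−21.25)²/21.25 + (38−37.5)²/37.5 + (24−33.75)²/33.75 + (37−32.5)²/32.5
   = 1.0618 + 0.0067 + 2.8167 + 0.6231
The largest term is for 2: 2.817.

2, 2.817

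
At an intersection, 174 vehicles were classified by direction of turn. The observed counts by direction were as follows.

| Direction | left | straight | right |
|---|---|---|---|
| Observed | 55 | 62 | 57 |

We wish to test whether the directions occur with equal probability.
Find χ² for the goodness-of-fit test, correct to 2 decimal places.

Expected count for each of the 3 categories: 174/3 = 58.
left: (55 − 58)²/58 = 9/58 = 0.155
straight: (62 − 58)²/58 = 16/58 = 0.276
right: (57 − 58)²/58 = 1/58 = 0.017
Sum = 0.45

0.45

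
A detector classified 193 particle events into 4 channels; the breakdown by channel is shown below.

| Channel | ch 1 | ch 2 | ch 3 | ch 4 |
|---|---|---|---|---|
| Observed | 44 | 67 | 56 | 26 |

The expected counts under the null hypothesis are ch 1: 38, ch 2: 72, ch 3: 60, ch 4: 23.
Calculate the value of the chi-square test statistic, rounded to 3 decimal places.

cat         O        E   (O−E)²/E
ch 1       44       38     0.9474
ch 2       67       72     0.3472
ch 3       56       60     0.2667
ch 4       26       23     0.3913
Sum = 1.953

1.953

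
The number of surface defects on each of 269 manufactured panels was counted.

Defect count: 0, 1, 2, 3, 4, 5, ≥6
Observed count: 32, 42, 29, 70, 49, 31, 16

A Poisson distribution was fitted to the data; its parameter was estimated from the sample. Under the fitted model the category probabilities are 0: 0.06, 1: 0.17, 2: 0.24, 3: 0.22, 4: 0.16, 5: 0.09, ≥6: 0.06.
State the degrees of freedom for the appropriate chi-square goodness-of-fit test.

5

There are k = 7 categories and 1 parameter estimated from the data, so df = 7 − 1 − 1 = 5.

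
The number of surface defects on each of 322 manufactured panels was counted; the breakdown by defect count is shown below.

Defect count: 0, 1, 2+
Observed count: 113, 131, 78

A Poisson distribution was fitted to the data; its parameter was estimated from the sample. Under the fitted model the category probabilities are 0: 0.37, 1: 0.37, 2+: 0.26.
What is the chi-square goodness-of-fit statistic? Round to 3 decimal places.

Expected counts E_i = n·p_i: 322×0.37 = 119.14, 322×0.37 = 119.14, 322×0.26 = 83.72.
0: (113 − 119.14)²/119.14 = 37.6996/119.14 = 0.3164
1: (131 − 119.14)²/119.14 = 140.6596/119.14 = 1.1806
2+: (78 − 83.72)²/83.72 = 32.7184/83.72 = 0.3908
Sum = 1.888

1.888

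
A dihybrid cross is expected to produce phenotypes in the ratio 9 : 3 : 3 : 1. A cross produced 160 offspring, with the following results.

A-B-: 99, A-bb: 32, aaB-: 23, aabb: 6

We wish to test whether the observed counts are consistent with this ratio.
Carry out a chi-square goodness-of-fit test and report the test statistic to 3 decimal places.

4.267

Ratio total = 16. Expected counts: 160×9/16 = 90, 160×3/16 = 30, 160×3/16 = 30, 160×1/16 = 10.
A-B-: (99 − 90)²/90 = 81/90 = 0.9000
A-bb: (32 − 30)²/30 = 4/30 = 0.1333
aaB-: (23 − 30)²/30 = 49/30 = 1.6333
aabb: (6 − 10)²/10 = 16/10 = 1.6000
Sum = 4.267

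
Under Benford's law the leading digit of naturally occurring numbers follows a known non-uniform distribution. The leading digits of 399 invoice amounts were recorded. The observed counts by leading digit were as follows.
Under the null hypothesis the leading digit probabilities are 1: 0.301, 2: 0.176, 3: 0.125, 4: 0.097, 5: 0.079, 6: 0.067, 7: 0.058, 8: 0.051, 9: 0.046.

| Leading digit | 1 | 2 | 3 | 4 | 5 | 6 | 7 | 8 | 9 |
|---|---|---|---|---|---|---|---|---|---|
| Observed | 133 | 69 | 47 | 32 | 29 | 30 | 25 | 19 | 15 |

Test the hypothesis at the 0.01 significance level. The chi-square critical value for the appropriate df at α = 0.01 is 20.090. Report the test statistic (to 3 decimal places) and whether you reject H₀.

Expected counts E_i = n·p_i: 399×0.301 = 120.099, 399×0.176 = 70.224, 399×0.125 = 49.875, 399×0.097 = 38.703, 399×0.079 = 31.521, 399×0.067 = 26.733, 399×0.058 = 23.142, 399×0.051 = 20.349, 399×0.046 = 18.354.
cat         O        E   (O−E)²/E
1         133  120.099     1.3858
2          69   70.224     0.0213
3          47   49.875     0.1657
4          32   38.703     1.1609
5          29   31.521     0.2016
6          30   26.733     0.3993
7          25   23.142     0.1492
8          19   20.349     0.0894
9          15   18.354     0.6129
Sum = 4.186
df = 8. Since 4.186 < 20.090, we do not reject H₀.

4.186; do not reject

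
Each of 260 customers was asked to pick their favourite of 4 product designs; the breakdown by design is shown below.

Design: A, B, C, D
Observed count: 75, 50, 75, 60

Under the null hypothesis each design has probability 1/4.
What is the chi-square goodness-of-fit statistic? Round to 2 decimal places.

Under H₀ each category has probability 1/4, so each expected count is 260/4 = 65.
A: (75 − 65)²/65 = 100/65 = 1.538
B: (50 − 65)²/65 = 225/65 = 3.462
C: (75 − 65)²/65 = 100/65 = 1.538
D: (60 − 65)²/65 = 25/65 = 0.385
Sum = 6.92

6.92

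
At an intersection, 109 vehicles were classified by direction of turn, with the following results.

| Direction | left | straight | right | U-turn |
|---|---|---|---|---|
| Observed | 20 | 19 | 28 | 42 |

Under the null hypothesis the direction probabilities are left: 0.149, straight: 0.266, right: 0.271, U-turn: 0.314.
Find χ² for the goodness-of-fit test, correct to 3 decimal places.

6.161

Expected counts E_i = n·p_i: 109×0.149 = 16.241, 109×0.266 = 28.994, 109×0.271 = 29.539, 109×0.314 = 34.226.
cat           O        E   (O−E)²/E
left         20   16.241     0.8700
straight     19   28.994     3.4449
right        28   29.539     0.0802
U-turn       42   34.226     1.7658
Sum = 6.161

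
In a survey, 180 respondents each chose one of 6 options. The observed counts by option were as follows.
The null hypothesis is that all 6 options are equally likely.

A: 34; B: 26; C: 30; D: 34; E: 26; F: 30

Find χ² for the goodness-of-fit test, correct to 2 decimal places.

2.13

Expected count for each of the 6 categories: 180/6 = 30.
cat         O        E   (O−E)²/E
A          34       30      0.533
B          26       30      0.533
C          30       30      0.000
D          34       30      0.533
E          26       30      0.533
F          30       30      0.000
Sum = 2.13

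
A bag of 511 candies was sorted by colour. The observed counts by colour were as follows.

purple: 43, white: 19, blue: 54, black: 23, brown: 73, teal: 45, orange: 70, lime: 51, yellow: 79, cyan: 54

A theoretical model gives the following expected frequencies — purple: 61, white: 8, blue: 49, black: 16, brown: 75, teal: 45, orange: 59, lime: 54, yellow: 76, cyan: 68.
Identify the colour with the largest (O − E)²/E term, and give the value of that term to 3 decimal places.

white, 15.125

χ² = (43−61)²/61 + (19−8)²/8 + (54−49)²/49 + (23−16)²/16 + (73−75)²/75 + (45−45)²/45 + (70−59)²/59 + (51−54)²/54 + (79−76)²/76 + (54−68)²/68
   = 5.3115 + 15.1250 + 0.5102 + 3.0625 + 0.0533 + 0.0000 + 2.0508 + 0.1667 + 0.1184 + 2.8824
The largest term is for white: 15.125.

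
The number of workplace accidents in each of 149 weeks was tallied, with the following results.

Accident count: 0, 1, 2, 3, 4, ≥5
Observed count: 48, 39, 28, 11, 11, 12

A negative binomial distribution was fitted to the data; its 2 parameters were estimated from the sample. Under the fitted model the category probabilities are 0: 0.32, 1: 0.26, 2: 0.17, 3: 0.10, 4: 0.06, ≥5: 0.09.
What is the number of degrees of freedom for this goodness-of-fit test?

3

There are k = 6 categories and 2 parameters estimated from the data, so df = 6 − 1 − 2 = 3.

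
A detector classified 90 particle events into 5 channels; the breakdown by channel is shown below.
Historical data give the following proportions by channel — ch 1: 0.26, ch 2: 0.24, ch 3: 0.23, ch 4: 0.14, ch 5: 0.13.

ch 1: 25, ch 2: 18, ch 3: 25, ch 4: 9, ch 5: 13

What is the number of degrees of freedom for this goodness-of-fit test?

4

There are k = 5 categories and no parameters were estimated from the data, so df = 5 − 1 = 4.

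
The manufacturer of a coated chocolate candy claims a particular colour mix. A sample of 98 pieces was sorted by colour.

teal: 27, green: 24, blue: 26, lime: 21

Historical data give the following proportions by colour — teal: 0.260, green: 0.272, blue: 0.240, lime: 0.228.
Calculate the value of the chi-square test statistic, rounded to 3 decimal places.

0.698

Expected counts E_i = n·p_i: 98×0.260 = 25.48, 98×0.272 = 26.656, 98×0.240 = 23.52, 98×0.228 = 22.344.
χ² = (27−25.48)²/25.48 + (24−26.656)²/26.656 + (26−23.52)²/23.52 + (21−22.344)²/22.344
   = 0.0907 + 0.2646 + 0.2615 + 0.0808
Sum = 0.698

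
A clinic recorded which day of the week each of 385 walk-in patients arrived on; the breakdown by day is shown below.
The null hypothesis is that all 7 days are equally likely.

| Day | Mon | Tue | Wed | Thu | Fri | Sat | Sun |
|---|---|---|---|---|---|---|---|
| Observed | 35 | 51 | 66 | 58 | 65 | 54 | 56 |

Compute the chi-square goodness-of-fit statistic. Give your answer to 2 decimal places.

Expected count for each of the 7 categories: 385/7 = 55.
χ² = (35−55)²/55 + (51−55)²/55 + (66−55)²/55 + (58−55)²/55 + (65−55)²/55 + (54−55)²/55 + (56−55)²/55
   = 7.273 + 0.291 + 2.200 + 0.164 + 1.818 + 0.018 + 0.018
Sum = 11.78

11.78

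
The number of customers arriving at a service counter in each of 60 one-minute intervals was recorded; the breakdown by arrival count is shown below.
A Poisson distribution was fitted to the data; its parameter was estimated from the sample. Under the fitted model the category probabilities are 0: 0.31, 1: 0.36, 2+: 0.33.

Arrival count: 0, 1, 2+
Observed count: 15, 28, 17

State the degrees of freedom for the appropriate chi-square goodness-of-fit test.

1

There are k = 3 categories and 1 parameter estimated from the data, so df = 3 − 1 − 1 = 1.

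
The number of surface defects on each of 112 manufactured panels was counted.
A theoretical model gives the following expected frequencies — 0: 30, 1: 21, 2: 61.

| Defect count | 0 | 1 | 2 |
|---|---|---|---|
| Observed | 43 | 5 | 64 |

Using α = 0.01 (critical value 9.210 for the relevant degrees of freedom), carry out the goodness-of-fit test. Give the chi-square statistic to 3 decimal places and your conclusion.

0: (43 − 30)²/30 = 169/30 = 5.6333
1: (5 − 21)²/21 = 256/21 = 12.1905
2: (64 − 61)²/61 = 9/61 = 0.1475
Sum = 17.971
df = 2. Since 17.971 > 9.210, we reject H₀.

17.971; reject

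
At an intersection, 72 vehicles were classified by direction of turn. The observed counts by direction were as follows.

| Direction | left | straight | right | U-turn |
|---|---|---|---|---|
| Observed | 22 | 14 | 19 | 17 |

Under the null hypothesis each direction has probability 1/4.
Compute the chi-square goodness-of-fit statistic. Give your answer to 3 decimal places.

Expected count for each of the 4 categories: 72/4 = 18.
χ² = (22−18)²/18 + (14−18)²/18 + (19−18)²/18 + (17−18)²/18
   = 0.8889 + 0.8889 + 0.0556 + 0.0556
Sum = 1.889

1.889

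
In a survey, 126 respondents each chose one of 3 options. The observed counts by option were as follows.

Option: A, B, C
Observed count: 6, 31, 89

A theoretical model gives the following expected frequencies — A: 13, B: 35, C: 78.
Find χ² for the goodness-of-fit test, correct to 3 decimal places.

A: (6 − 13)²/13 = 49/13 = 3.7692
B: (31 − 35)²/35 = 16/35 = 0.4571
C: (89 − 78)²/78 = 121/78 = 1.5513
Sum = 5.778

5.778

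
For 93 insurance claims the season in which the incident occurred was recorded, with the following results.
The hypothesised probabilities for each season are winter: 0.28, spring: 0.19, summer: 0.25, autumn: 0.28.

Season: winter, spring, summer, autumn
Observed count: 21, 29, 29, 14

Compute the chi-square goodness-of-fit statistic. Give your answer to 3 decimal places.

15.229

Expected counts E_i = n·p_i: 93×0.28 = 26.04, 93×0.19 = 17.67, 93×0.25 = 23.25, 93×0.28 = 26.04.
cat         O        E   (O−E)²/E
winter     21    26.04     0.9755
spring     29    17.67     7.2648
summer     29    23.25     1.4220
autumn     14    26.04     5.5669
Sum = 15.229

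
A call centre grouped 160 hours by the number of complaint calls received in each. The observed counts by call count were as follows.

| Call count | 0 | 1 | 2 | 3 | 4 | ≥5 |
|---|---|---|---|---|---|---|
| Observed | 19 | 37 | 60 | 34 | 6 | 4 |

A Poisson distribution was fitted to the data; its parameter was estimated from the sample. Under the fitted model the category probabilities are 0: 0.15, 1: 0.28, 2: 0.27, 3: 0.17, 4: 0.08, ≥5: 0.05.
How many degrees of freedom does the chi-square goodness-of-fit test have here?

There are k = 6 categories and 1 parameter estimated from the data, so df = 6 − 1 − 1 = 4.

4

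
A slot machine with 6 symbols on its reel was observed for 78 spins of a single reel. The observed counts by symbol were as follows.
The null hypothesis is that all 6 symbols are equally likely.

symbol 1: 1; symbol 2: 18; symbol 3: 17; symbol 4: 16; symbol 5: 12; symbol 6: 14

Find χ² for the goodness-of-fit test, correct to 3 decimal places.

Under H₀ each category has probability 1/6, so each expected count is 78/6 = 13.
χ² = (1−13)²/13 + (18−13)²/13 + (17−13)²/13 + (16−13)²/13 + (12−13)²/13 + (14−13)²/13
   = 11.0769 + 1.9231 + 1.2308 + 0.6923 + 0.0769 + 0.0769
Sum = 15.077

15.077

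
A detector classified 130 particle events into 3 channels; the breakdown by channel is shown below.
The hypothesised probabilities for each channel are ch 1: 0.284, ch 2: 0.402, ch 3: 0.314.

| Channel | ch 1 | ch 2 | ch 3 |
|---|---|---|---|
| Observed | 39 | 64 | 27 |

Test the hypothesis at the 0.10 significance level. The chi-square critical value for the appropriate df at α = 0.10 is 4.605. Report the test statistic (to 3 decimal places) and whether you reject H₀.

Expected counts E_i = n·p_i: 130×0.284 = 36.92, 130×0.402 = 52.26, 130×0.314 = 40.82.
χ² = (39−36.92)²/36.92 + (64−52.26)²/52.26 + (27−40.82)²/40.82
   = 0.1172 + 2.6373 + 4.6789
Sum = 7.433
df = 2. Since 7.433 > 4.605, we reject H₀.

7.433; reject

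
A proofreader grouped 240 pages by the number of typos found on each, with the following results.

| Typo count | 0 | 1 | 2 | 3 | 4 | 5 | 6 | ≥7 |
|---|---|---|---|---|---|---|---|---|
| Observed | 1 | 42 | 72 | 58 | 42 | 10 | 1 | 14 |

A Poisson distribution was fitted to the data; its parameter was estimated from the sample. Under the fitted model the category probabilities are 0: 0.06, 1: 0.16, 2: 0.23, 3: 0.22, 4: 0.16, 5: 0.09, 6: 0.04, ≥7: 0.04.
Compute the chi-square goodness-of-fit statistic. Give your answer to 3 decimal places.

34.720

Expected counts E_i = n·p_i: 240×0.06 = 14.4, 240×0.16 = 38.4, 240×0.23 = 55.2, 240×0.22 = 52.8, 240×0.16 = 38.4, 240×0.09 = 21.6, 240×0.04 = 9.6, 240×0.04 = 9.6.
0: (1 − 14.4)²/14.4 = 179.56/14.4 = 12.4694
1: (42 − 38.4)²/38.4 = 12.96/38.4 = 0.3375
2: (72 − 55.2)²/55.2 = 282.24/55.2 = 5.1130
3: (58 − 52.8)²/52.8 = 27.04/52.8 = 0.5121
4: (42 − 38.4)²/38.4 = 12.96/38.4 = 0.3375
5: (10 − 21.6)²/21.6 = 134.56/21.6 = 6.2296
6: (1 − 9.6)²/9.6 = 73.96/9.6 = 7.7042
≥7: (14 − 9.6)²/9.6 = 19.36/9.6 = 2.0167
Sum = 34.720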